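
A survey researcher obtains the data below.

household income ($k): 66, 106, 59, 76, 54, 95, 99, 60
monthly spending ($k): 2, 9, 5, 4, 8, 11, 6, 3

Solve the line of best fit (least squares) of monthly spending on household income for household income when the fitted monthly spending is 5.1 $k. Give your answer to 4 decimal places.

66.2181

n = 8, Σx = 615, Σy = 48, Σxy = 3936, Σx² = 50191
Sxx = Σx² − (Σx)²/n = 50191 − 47278.125 = 2912.875
Sxy = Σxy − (Σx)(Σy)/n = 3936 − 3690 = 246
b = Sxy/Sxx = 246/2912.875 = 0.084453
a = ȳ − b·x̄ = 6 − 0.084453·76.875 = -0.492297
Set a + b·x = 5.1: x = (5.1 − (-0.492297)) / 0.084453 = 66.218140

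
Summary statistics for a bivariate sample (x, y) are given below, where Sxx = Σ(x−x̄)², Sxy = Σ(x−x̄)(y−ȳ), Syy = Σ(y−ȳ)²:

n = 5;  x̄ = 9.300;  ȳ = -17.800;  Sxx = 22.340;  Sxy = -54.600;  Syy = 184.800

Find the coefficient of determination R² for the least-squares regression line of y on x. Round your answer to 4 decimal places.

0.7221

R² = Sxy²/(Sxx·Syy) = (-54.6)²/(22.34·184.8) = 0.722105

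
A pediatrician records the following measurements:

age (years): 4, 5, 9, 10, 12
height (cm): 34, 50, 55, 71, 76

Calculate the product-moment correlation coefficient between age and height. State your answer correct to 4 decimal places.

0.9394

n = 5, Σx = 40, Σy = 286, Σxy = 2503, Σx² = 366, Σy² = 17498
Sxx = Σx² − (Σx)²/n = 366 − 320 = 46
Sxy = Σxy − (Σx)(Σy)/n = 2503 − 2288 = 215
Syy = Σy² − (Σy)²/n = 17498 − 16359.2 = 1138.8
r = Sxy/√(Sxx·Syy) = 215/√(52384.8) = 215/228.877260 = 0.939368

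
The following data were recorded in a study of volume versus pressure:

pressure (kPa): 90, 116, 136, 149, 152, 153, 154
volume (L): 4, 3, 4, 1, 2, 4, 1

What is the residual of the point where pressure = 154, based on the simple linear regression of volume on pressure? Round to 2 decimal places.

n = 7, Σx = 950, Σy = 19, Σxy = 2471, Σx² = 132482
Sxx = Σx² − (Σx)²/n = 132482 − 128928.571429 = 3553.428571
Sxy = Σxy − (Σx)(Σy)/n = 2471 − 2578.571429 = -107.571429
b = Sxy/Sxx = -107.571429/3553.428571 = -0.030273
a = ȳ − b·x̄ = 2.714286 − (-0.030273)·135.714286 = 6.822706
ŷ(154) = 6.822706 + (-0.030273)·154 = 2.160730
residual = y − ŷ = 1 − 2.160730 = -1.160730

-1.16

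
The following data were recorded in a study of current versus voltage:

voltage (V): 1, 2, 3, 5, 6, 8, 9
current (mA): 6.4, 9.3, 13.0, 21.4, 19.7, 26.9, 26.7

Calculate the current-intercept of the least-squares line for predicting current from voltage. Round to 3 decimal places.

4.761

n = 7, Σx = 34, Σy = 123.4, Σxy = 744.7, Σx² = 220
Sxx = Σx² − (Σx)²/n = 220 − 165.142857 = 54.857143
Sxy = Σxy − (Σx)(Σy)/n = 744.7 − 599.371429 = 145.328571
b = Sxy/Sxx = 145.328571/54.857143 = 2.649219
a = ȳ − b·x̄ = 17.628571 − 2.649219·4.857143 = 4.760937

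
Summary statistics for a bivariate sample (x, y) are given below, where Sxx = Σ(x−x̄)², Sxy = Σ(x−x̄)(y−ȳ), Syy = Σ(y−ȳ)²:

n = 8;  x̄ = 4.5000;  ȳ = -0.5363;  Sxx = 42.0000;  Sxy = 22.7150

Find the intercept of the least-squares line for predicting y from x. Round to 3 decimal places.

b = Sxy/Sxx = 22.715/42 = 0.540833
a = ȳ − b·x̄ = -0.5363 − 0.540833·4.5 = -2.97005

-2.970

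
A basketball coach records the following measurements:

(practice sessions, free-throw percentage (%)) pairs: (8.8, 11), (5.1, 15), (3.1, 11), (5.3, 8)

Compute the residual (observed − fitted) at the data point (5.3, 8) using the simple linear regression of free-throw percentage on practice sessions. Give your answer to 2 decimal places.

n = 4, Σx = 22.3, Σy = 45, Σxy = 249.8, Σx² = 141.15
Sxx = Σx² − (Σx)²/n = 141.15 − 124.3225 = 16.8275
Sxy = Σxy − (Σx)(Σy)/n = 249.8 − 250.875 = -1.075
b = Sxy/Sxx = -1.075/16.8275 = -0.063884
a = ȳ − b·x̄ = 11.25 − (-0.063884)·5.575 = 11.606151
ŷ(5.3) = 11.606151 + (-0.063884)·5.3 = 11.267568
residual = y − ŷ = 8 − 11.267568 = -3.267568

-3.27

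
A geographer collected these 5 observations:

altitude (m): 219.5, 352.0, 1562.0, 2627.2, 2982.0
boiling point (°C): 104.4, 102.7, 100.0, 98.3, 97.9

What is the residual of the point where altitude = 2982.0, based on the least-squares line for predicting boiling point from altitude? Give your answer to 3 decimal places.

n = 5, Σx = 7742.7, Σy = 503.3, Σxy = 765457.76, Σx² = 18406432.09
Sxx = Σx² − (Σx)²/n = 18406432.09 − 11989880.658 = 6416551.432
Sxy = Σxy − (Σx)(Σy)/n = 765457.76 − 779380.182 = -13922.422
b = Sxy/Sxx = -13922.422/6416551.432 = -0.002170
a = ȳ − b·x̄ = 100.66 − (-0.002170)·1548.54 = 104.019971
ŷ(2982.0) = 104.019971 + (-0.002170)·2982 = 97.549726
residual = y − ŷ = 97.9 − 97.549726 = 0.350274

0.350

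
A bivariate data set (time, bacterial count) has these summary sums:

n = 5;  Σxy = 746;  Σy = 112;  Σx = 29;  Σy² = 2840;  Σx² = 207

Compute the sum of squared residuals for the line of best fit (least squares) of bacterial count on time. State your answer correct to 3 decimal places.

91.691

Sxx = Σx² − (Σx)²/n = 207 − 168.2 = 38.8
Sxy = Σxy − (Σx)(Σy)/n = 746 − 649.6 = 96.4
Syy = Σy² − (Σy)²/n = 2840 − 2508.8 = 331.2
b = Sxy/Sxx = 96.4/38.8 = 2.484536
SSE = Syy − b·Sxy = 331.2 − 2.484536·96.4 = 91.690722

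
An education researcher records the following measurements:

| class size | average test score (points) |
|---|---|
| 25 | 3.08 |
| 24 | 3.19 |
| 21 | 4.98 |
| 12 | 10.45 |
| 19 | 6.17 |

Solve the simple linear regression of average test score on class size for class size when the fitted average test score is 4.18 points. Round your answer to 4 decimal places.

22.5934

n = 5, Σx = 101, Σy = 27.87, Σxy = 500.77, Σx² = 2147
Sxx = Σx² − (Σx)²/n = 2147 − 2040.2 = 106.8
Sxy = Σxy − (Σx)(Σy)/n = 500.77 − 562.974 = -62.204
b = Sxy/Sxx = -62.204/106.8 = -0.582434
a = ȳ − b·x̄ = 5.574 − (-0.582434)·20.2 = 17.339176
Set a + b·x = 4.18: x = (4.18 − 17.339176) / (-0.582434) = 22.593402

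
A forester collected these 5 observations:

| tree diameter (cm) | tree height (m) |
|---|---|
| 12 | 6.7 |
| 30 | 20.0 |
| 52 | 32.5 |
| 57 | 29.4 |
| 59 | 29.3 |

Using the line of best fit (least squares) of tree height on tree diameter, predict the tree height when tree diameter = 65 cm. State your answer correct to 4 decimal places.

34.9982

n = 5, Σx = 210, Σy = 117.9, Σxy = 5774.9, Σx² = 10478
Sxx = Σx² − (Σx)²/n = 10478 − 8820 = 1658
Sxy = Σxy − (Σx)(Σy)/n = 5774.9 − 4951.8 = 823.1
b = Sxy/Sxx = 823.1/1658 = 0.496441
a = ȳ − b·x̄ = 23.58 − 0.496441·42 = 2.729457
ŷ(65) = a + b·65 = 2.729457 + 0.496441·65 = 34.998154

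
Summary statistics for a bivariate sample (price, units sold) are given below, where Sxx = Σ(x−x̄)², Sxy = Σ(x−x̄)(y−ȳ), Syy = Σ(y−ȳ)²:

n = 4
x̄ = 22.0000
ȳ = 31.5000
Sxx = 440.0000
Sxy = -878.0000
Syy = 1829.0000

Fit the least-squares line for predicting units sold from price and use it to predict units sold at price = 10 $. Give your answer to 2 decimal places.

b = Sxy/Sxx = -878/440 = -1.995455
a = ȳ − b·x̄ = 31.5 − (-1.995455)·22 = 75.4
ŷ(10) = a + b·10 = 75.4 + (-1.995455)·10 = 55.445455

55.45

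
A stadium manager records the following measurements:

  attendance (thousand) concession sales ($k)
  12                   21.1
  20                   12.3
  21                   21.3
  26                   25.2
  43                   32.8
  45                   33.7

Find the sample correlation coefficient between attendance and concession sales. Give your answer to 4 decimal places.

n = 6, Σx = 167, Σy = 146.4, Σxy = 4528.6, Σx² = 5535, Σy² = 3896.76
Sxx = Σx² − (Σx)²/n = 5535 − 4648.166667 = 886.833333
Sxy = Σxy − (Σx)(Σy)/n = 4528.6 − 4074.8 = 453.8
Syy = Σy² − (Σy)²/n = 3896.76 − 3572.16 = 324.6
r = Sxy/√(Sxx·Syy) = 453.8/√(287866.1) = 453.8/536.531546 = 0.845803

0.8458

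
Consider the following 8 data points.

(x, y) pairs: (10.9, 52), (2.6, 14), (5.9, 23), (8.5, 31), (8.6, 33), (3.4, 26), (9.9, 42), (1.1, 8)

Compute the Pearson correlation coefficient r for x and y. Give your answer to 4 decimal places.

n = 8, Σx = 50.9, Σy = 229, Σxy = 1799.2, Σx² = 417.37, Σy² = 7983
Sxx = Σx² − (Σx)²/n = 417.37 − 323.85125 = 93.51875
Sxy = Σxy − (Σx)(Σy)/n = 1799.2 − 1457.0125 = 342.1875
Syy = Σy² − (Σy)²/n = 7983 − 6555.125 = 1427.875
r = Sxy/√(Sxx·Syy) = 342.1875/√(133533.085156) = 342.1875/365.421791 = 0.936418

0.9364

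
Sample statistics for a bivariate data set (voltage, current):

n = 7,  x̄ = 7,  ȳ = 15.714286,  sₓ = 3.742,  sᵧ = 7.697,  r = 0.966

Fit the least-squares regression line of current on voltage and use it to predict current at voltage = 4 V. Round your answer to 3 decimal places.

b = r · sᵧ/sₓ = 0.966 · 7.697/3.742 = 1.986986
a = ȳ − b·x̄ = 15.714286 − 1.986986·7 = 1.805383
ŷ(4) = a + b·4 = 1.805383 + 1.986986·4 = 9.753328

9.753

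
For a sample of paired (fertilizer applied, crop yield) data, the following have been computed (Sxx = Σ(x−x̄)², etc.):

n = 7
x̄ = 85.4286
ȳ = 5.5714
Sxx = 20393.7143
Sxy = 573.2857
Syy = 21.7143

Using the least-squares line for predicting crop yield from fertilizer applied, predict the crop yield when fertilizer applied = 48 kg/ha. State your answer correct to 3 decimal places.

b = Sxy/Sxx = 573.2857/20393.7143 = 0.028111
a = ȳ − b·x̄ = 5.5714 − 0.028111·85.4286 = 3.169925
ŷ(48) = a + b·48 = 3.169925 + 0.028111·48 = 4.519248

4.519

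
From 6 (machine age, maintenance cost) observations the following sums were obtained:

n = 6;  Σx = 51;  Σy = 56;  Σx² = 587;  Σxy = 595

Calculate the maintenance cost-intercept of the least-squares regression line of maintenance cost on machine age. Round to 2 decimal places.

2.74

Sxx = Σx² − (Σx)²/n = 587 − 433.5 = 153.5
Sxy = Σxy − (Σx)(Σy)/n = 595 − 476 = 119
b = Sxy/Sxx = 119/153.5 = 0.775244
a = ȳ − b·x̄ = 9.333333 − 0.775244·8.5 = 2.743757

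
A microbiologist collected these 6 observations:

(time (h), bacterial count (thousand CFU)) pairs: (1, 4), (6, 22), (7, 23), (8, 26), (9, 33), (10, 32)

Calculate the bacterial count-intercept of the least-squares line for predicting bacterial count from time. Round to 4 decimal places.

n = 6, Σx = 41, Σy = 140, Σxy = 1122, Σx² = 331
Sxx = Σx² − (Σx)²/n = 331 − 280.166667 = 50.833333
Sxy = Σxy − (Σx)(Σy)/n = 1122 − 956.666667 = 165.333333
b = Sxy/Sxx = 165.333333/50.833333 = 3.252459
a = ȳ − b·x̄ = 23.333333 − 3.252459·6.833333 = 1.108197

1.1082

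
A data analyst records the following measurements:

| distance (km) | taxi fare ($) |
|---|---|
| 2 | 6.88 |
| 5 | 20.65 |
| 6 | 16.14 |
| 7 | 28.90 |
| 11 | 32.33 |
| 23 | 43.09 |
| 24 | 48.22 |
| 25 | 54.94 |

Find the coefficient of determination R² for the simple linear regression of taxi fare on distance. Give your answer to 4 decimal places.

0.9112

n = 8, Σx = 103, Σy = 251.15, Σxy = 4293.63, Σx² = 1965, Σy² = 9815.0155
Sxx = Σx² − (Σx)²/n = 1965 − 1326.125 = 638.875
Sxy = Σxy − (Σx)(Σy)/n = 4293.63 − 3233.55625 = 1060.07375
Syy = Σy² − (Σy)²/n = 9815.0155 − 7884.540313 = 1930.475187
R² = Sxy²/(Sxx·Syy) = (1060.07375)²/(638.875·1930.475187) = 0.911155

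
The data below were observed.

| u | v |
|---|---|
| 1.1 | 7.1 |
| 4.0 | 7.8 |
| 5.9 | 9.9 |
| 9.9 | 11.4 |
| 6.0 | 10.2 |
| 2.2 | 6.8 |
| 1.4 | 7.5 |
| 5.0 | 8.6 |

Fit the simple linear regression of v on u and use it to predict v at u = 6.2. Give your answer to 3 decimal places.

9.610

n = 8, Σx = 35.5, Σy = 69.3, Σxy = 339.94, Σx² = 217.83
Sxx = Σx² − (Σx)²/n = 217.83 − 157.53125 = 60.29875
Sxy = Σxy − (Σx)(Σy)/n = 339.94 − 307.51875 = 32.42125
b = Sxy/Sxx = 32.42125/60.29875 = 0.537677
a = ȳ − b·x̄ = 8.6625 − 0.537677·4.4375 = 6.276558
ŷ(6.2) = a + b·6.2 = 6.276558 + 0.537677·6.2 = 9.610156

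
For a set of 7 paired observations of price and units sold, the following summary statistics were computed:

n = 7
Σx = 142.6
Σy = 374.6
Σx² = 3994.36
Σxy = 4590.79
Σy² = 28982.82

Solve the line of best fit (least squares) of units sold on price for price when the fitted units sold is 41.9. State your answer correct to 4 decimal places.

Sxx = Σx² − (Σx)²/n = 3994.36 − 2904.965714 = 1089.394286
Sxy = Σxy − (Σx)(Σy)/n = 4590.79 − 7631.137143 = -3040.347143
b = Sxy/Sxx = -3040.347143/1089.394286 = -2.790860
a = ȳ − b·x̄ = 53.514286 − (-2.790860)·20.371429 = 110.368095
Set a + b·x = 41.9: x = (41.9 − 110.368095) / (-2.790860) = 24.532972

24.5330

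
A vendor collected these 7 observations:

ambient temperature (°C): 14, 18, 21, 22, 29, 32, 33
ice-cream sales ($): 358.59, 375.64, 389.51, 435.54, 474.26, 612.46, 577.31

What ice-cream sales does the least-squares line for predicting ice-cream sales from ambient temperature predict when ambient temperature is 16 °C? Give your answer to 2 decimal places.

355.08

n = 7, Σx = 169, Σy = 3223.31, Σxy = 81946.86, Σx² = 4399
Sxx = Σx² − (Σx)²/n = 4399 − 4080.142857 = 318.857143
Sxy = Σxy − (Σx)(Σy)/n = 81946.86 − 77819.912857 = 4126.947143
b = Sxy/Sxx = 4126.947143/318.857143 = 12.942935
a = ȳ − b·x̄ = 460.472857 − 12.942935·24.142857 = 147.993436
ŷ(16) = a + b·16 = 147.993436 + 12.942935·16 = 355.080390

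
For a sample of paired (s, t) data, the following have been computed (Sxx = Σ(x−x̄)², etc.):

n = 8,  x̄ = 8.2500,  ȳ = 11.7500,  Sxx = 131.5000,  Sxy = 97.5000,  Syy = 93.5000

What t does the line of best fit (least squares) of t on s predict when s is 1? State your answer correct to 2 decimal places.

6.37

b = Sxy/Sxx = 97.5/131.5 = 0.741445
a = ȳ − b·x̄ = 11.75 − 0.741445·8.25 = 5.633080
ŷ(1) = a + b·1 = 5.633080 + 0.741445·1 = 6.374525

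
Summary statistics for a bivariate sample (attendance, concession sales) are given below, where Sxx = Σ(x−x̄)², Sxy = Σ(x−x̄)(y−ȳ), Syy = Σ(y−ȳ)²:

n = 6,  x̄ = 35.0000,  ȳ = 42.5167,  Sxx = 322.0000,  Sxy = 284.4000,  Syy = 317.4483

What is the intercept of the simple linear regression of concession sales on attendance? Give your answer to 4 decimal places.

11.6037

b = Sxy/Sxx = 284.4/322 = 0.883230
a = ȳ − b·x̄ = 42.5167 − 0.883230·35 = 11.603657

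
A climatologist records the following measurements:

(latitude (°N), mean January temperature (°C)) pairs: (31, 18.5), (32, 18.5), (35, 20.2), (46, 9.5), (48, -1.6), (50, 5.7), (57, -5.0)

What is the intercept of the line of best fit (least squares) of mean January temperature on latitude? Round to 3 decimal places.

n = 7, Σx = 299, Σy = 65.8, Σxy = 2232.7, Σx² = 13379
Sxx = Σx² − (Σx)²/n = 13379 − 12771.571429 = 607.428571
Sxy = Σxy − (Σx)(Σy)/n = 2232.7 − 2810.6 = -577.9
b = Sxy/Sxx = -577.9/607.428571 = -0.951388
a = ȳ − b·x̄ = 9.4 − (-0.951388)·42.714286 = 50.037841

50.038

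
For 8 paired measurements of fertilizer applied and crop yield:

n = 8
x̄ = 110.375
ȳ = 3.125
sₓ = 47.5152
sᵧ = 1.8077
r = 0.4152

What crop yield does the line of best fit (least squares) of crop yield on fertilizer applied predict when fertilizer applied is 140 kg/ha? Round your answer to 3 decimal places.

3.593

b = r · sᵧ/sₓ = 0.4152 · 1.8077/47.5152 = 0.015796
a = ȳ − b·x̄ = 3.125 − 0.015796·110.375 = 1.381500
ŷ(140) = a + b·140 = 1.381500 + 0.015796·140 = 3.592961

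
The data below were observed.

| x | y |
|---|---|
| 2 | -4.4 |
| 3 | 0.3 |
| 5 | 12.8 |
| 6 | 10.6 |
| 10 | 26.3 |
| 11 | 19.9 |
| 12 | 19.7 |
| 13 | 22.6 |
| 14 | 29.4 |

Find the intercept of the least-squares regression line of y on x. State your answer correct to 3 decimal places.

n = 9, Σx = 76, Σy = 137.2, Σxy = 1543.4, Σx² = 804
Sxx = Σx² − (Σx)²/n = 804 − 641.777778 = 162.222222
Sxy = Σxy − (Σx)(Σy)/n = 1543.4 − 1158.577778 = 384.822222
b = Sxy/Sxx = 384.822222/162.222222 = 2.372192
a = ȳ − b·x̄ = 15.244444 − 2.372192·8.444444 = -4.787397

-4.787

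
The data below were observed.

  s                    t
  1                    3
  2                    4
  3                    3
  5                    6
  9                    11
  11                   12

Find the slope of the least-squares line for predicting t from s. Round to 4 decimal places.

n = 6, Σx = 31, Σy = 39, Σxy = 281, Σx² = 241
Sxx = Σx² − (Σx)²/n = 241 − 160.166667 = 80.833333
Sxy = Σxy − (Σx)(Σy)/n = 281 − 201.5 = 79.5
b = Sxy/Sxx = 79.5/80.833333 = 0.983505

0.9835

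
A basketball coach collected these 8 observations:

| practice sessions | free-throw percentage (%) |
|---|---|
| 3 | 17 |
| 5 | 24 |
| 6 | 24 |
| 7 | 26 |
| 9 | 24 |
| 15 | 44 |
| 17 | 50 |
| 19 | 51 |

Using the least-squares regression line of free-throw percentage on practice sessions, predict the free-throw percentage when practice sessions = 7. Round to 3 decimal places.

n = 8, Σx = 81, Σy = 260, Σxy = 3192, Σx² = 1075
Sxx = Σx² − (Σx)²/n = 1075 − 820.125 = 254.875
Sxy = Σxy − (Σx)(Σy)/n = 3192 − 2632.5 = 559.5
b = Sxy/Sxx = 559.5/254.875 = 2.195194
a = ȳ − b·x̄ = 32.5 − 2.195194·10.125 = 10.273664
ŷ(7) = a + b·7 = 10.273664 + 2.195194·7 = 25.640020

25.640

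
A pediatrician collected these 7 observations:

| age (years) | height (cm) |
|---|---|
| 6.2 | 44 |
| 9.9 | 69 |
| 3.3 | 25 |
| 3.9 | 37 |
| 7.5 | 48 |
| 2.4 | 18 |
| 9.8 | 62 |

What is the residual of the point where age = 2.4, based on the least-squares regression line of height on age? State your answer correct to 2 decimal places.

-3.26

n = 7, Σx = 43, Σy = 303, Σxy = 2193.5, Σx² = 320.6
Sxx = Σx² − (Σx)²/n = 320.6 − 264.142857 = 56.457143
Sxy = Σxy − (Σx)(Σy)/n = 2193.5 − 1861.285714 = 332.214286
b = Sxy/Sxx = 332.214286/56.457143 = 5.884362
a = ȳ − b·x̄ = 43.285714 − 5.884362·6.142857 = 7.138917
ŷ(2.4) = 7.138917 + 5.884362·2.4 = 21.261387
residual = y − ŷ = 18 − 21.261387 = -3.261387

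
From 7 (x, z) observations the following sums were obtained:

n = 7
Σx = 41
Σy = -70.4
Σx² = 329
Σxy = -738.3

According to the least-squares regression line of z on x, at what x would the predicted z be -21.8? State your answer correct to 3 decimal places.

9.058

Sxx = Σx² − (Σx)²/n = 329 − 240.142857 = 88.857143
Sxy = Σxy − (Σx)(Σy)/n = -738.3 − (-412.342857) = -325.957143
b = Sxy/Sxx = -325.957143/88.857143 = -3.668328
a = ȳ − b·x̄ = -10.057143 − (-3.668328)·5.857143 = 11.428778
Set a + b·x = -21.8: x = (-21.8 − 11.428778) / (-3.668328) = 9.058290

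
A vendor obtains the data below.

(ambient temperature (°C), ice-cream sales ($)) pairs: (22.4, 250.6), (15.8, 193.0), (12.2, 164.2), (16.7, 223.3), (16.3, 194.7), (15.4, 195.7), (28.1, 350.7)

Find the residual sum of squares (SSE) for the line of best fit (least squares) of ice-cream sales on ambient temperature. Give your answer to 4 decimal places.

1056.7567

n = 7, Σx = 126.9, Σy = 1572.2, Σxy = 30437.25, Σx² = 2471.59, Σy² = 376070.96
Sxx = Σx² − (Σx)²/n = 2471.59 − 2300.515714 = 171.074286
Sxy = Σxy − (Σx)(Σy)/n = 30437.25 − 28501.74 = 1935.51
Syy = Σy² − (Σy)²/n = 376070.96 − 353116.12 = 22954.84
b = Sxy/Sxx = 1935.51/171.074286 = 11.313857
SSE = Syy − b·Sxy = 22954.84 − 11.313857·1935.51 = 1056.756694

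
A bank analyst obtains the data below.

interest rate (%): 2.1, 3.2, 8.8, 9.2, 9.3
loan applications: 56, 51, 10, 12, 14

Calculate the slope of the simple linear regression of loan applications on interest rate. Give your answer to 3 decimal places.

n = 5, Σx = 32.6, Σy = 143, Σxy = 609.4, Σx² = 263.22
Sxx = Σx² − (Σx)²/n = 263.22 − 212.552 = 50.668
Sxy = Σxy − (Σx)(Σy)/n = 609.4 − 932.36 = -322.96
b = Sxy/Sxx = -322.96/50.668 = -6.374043

-6.374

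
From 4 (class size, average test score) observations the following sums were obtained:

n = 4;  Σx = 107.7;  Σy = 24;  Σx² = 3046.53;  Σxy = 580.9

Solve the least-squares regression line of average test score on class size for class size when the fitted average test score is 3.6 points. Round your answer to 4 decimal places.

Sxx = Σx² − (Σx)²/n = 3046.53 − 2899.8225 = 146.7075
Sxy = Σxy − (Σx)(Σy)/n = 580.9 − 646.2 = -65.3
b = Sxy/Sxx = -65.3/146.7075 = -0.445103
a = ȳ − b·x̄ = 6 − (-0.445103)·26.925 = 17.984408
Set a + b·x = 3.6: x = (3.6 − 17.984408) / (-0.445103) = 32.317006

32.3170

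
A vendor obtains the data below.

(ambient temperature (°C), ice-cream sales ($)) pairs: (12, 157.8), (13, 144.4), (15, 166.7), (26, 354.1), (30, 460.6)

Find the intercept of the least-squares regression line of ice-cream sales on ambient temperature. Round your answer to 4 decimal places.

n = 5, Σx = 96, Σy = 1283.6, Σxy = 29295.9, Σx² = 2114
Sxx = Σx² − (Σx)²/n = 2114 − 1843.2 = 270.8
Sxy = Σxy − (Σx)(Σy)/n = 29295.9 − 24645.12 = 4650.78
b = Sxy/Sxx = 4650.78/270.8 = 17.174225
a = ȳ − b·x̄ = 256.72 − 17.174225·19.2 = -73.025111

-73.0251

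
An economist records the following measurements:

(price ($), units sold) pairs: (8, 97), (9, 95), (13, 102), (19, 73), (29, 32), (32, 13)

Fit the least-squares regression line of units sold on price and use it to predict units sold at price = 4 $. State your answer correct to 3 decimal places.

119.755

n = 6, Σx = 110, Σy = 412, Σxy = 5688, Σx² = 2540
Sxx = Σx² − (Σx)²/n = 2540 − 2016.666667 = 523.333333
Sxy = Σxy − (Σx)(Σy)/n = 5688 − 7553.333333 = -1865.333333
b = Sxy/Sxx = -1865.333333/523.333333 = -3.564331
a = ȳ − b·x̄ = 68.666667 − (-3.564331)·18.333333 = 134.012739
ŷ(4) = a + b·4 = 134.012739 + (-3.564331)·4 = 119.755414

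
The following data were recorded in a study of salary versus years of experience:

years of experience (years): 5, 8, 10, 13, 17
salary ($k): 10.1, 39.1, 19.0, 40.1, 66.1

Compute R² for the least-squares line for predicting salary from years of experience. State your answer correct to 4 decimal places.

0.7609

n = 5, Σx = 53, Σy = 174.4, Σxy = 2198.3, Σx² = 647, Σy² = 7969.04
Sxx = Σx² − (Σx)²/n = 647 − 561.8 = 85.2
Sxy = Σxy − (Σx)(Σy)/n = 2198.3 − 1848.64 = 349.66
Syy = Σy² − (Σy)²/n = 7969.04 − 6083.072 = 1885.968
R² = Sxy²/(Sxx·Syy) = (349.66)²/(85.2·1885.968) = 0.760883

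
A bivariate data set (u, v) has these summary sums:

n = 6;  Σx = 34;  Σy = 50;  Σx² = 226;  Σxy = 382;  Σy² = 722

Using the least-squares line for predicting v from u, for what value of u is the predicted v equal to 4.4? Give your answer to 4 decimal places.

4.3378

Sxx = Σx² − (Σx)²/n = 226 − 192.666667 = 33.333333
Sxy = Σxy − (Σx)(Σy)/n = 382 − 283.333333 = 98.666667
b = Sxy/Sxx = 98.666667/33.333333 = 2.96
a = ȳ − b·x̄ = 8.333333 − 2.96·5.666667 = -8.44
Set a + b·x = 4.4: x = (4.4 − (-8.44)) / 2.96 = 4.337838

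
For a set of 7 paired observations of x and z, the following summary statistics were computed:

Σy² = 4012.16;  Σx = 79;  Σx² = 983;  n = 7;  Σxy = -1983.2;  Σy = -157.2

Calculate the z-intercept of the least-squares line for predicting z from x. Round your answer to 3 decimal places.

3.352

Sxx = Σx² − (Σx)²/n = 983 − 891.571429 = 91.428571
Sxy = Σxy − (Σx)(Σy)/n = -1983.2 − (-1774.114286) = -209.085714
b = Sxy/Sxx = -209.085714/91.428571 = -2.286875
a = ȳ − b·x̄ = -22.457143 − (-2.286875)·11.285714 = 3.351875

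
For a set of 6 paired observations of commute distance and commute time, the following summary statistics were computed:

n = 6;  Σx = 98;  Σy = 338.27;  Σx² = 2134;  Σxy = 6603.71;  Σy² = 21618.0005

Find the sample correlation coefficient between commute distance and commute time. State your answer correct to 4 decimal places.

0.9255

Sxx = Σx² − (Σx)²/n = 2134 − 1600.666667 = 533.333333
Sxy = Σxy − (Σx)(Σy)/n = 6603.71 − 5525.076667 = 1078.633333
Syy = Σy² − (Σy)²/n = 21618.0005 − 19071.098817 = 2546.901683
r = Sxy/√(Sxx·Syy) = 1078.633333/√(1358347.564444) = 1078.633333/1165.481688 = 0.925483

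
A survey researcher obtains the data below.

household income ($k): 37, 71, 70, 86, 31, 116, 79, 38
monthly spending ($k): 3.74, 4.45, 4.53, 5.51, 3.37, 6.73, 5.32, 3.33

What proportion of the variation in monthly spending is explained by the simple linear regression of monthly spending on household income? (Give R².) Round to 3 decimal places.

0.961

n = 8, Σx = 528, Σy = 36.98, Σxy = 2677.26, Σx² = 40808, Σy² = 180.7122
Sxx = Σx² − (Σx)²/n = 40808 − 34848 = 5960
Sxy = Σxy − (Σx)(Σy)/n = 2677.26 − 2440.68 = 236.58
Syy = Σy² − (Σy)²/n = 180.7122 − 170.94005 = 9.77215
R² = Sxy²/(Sxx·Syy) = (236.58)²/(5960·9.77215) = 0.960992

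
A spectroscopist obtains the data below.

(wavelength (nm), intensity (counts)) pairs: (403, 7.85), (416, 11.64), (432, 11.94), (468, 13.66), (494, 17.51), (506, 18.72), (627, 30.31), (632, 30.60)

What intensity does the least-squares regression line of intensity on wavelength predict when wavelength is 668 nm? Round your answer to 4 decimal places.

n = 8, Σx = 3978, Σy = 142.23, Σxy = 76022.58, Σx² = 2033738
Sxx = Σx² − (Σx)²/n = 2033738 − 1978060.5 = 55677.5
Sxy = Σxy − (Σx)(Σy)/n = 76022.58 − 70723.8675 = 5298.7125
b = Sxy/Sxx = 5298.7125/55677.5 = 0.095168
a = ȳ − b·x̄ = 17.77875 − 0.095168·497.25 = -29.543504
ŷ(668) = a + b·668 = -29.543504 + 0.095168·668 = 34.028674

34.0287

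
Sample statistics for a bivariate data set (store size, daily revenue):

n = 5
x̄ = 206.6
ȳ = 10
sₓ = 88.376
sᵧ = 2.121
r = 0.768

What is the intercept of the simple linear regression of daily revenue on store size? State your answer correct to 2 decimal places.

6.19

b = r · sᵧ/sₓ = 0.768 · 2.121/88.376 = 0.018432
a = ȳ − b·x̄ = 10 − 0.018432·206.6 = 6.191992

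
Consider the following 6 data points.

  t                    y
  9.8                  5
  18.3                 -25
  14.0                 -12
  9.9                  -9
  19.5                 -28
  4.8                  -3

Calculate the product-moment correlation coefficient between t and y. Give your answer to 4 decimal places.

n = 6, Σx = 76.3, Σy = -72, Σxy = -1226, Σx² = 1128.23, Σy² = 1668
Sxx = Σx² − (Σx)²/n = 1128.23 − 970.281667 = 157.948333
Sxy = Σxy − (Σx)(Σy)/n = -1226 − (-915.6) = -310.4
Syy = Σy² − (Σy)²/n = 1668 − 864 = 804
r = Sxy/√(Sxx·Syy) = -310.4/√(126990.46) = -310.4/356.357208 = -0.871036

-0.8710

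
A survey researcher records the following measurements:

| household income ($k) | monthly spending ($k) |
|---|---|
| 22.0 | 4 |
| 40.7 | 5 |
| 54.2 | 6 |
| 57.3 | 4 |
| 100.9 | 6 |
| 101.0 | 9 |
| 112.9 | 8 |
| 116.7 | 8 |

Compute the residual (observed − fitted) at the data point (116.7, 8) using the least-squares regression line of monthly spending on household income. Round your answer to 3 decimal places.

n = 8, Σx = 605.7, Σy = 50, Σxy = 4197.1, Σx² = 55108.53
Sxx = Σx² − (Σx)²/n = 55108.53 − 45859.06125 = 9249.46875
Sxy = Σxy − (Σx)(Σy)/n = 4197.1 − 3785.625 = 411.475
b = Sxy/Sxx = 411.475/9249.46875 = 0.044486
a = ȳ − b·x̄ = 6.25 − 0.044486·75.7125 = 2.881828
ŷ(116.7) = 2.881828 + 0.044486·116.7 = 8.073384
residual = y − ŷ = 8 − 8.073384 = -0.073384

-0.073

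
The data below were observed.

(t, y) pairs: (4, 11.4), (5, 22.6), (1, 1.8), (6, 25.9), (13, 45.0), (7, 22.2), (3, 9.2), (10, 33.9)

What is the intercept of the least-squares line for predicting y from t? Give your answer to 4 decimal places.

n = 8, Σx = 49, Σy = 172, Σxy = 1422.8, Σx² = 405
Sxx = Σx² − (Σx)²/n = 405 − 300.125 = 104.875
Sxy = Σxy − (Σx)(Σy)/n = 1422.8 − 1053.5 = 369.3
b = Sxy/Sxx = 369.3/104.875 = 3.521335
a = ȳ − b·x̄ = 21.5 − 3.521335·6.125 = -0.068176

-0.0682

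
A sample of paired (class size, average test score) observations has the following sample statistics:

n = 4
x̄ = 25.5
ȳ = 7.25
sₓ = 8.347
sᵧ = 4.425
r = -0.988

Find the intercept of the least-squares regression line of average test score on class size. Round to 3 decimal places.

b = r · sᵧ/sₓ = -0.988 · 4.425/8.347 = -0.523769
a = ȳ − b·x̄ = 7.25 − (-0.523769)·25.5 = 20.606110

20.606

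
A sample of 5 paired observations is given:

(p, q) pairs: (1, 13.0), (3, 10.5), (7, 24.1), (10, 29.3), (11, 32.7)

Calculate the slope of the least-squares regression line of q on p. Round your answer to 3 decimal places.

2.187

n = 5, Σx = 32, Σy = 109.6, Σxy = 865.9, Σx² = 280
Sxx = Σx² − (Σx)²/n = 280 − 204.8 = 75.2
Sxy = Σxy − (Σx)(Σy)/n = 865.9 − 701.44 = 164.46
b = Sxy/Sxx = 164.46/75.2 = 2.186968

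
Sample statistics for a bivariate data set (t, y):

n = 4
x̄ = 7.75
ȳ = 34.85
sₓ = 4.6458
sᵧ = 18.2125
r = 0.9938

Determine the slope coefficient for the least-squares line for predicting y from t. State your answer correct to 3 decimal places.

3.896

b = r · sᵧ/sₓ = 0.9938 · 18.2125/4.6458 = 3.895902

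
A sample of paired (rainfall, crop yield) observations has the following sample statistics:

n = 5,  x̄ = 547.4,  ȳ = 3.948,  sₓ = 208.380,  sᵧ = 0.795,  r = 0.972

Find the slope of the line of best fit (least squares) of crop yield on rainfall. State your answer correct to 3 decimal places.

0.004

b = r · sᵧ/sₓ = 0.972 · 0.795/208.38 = 0.003708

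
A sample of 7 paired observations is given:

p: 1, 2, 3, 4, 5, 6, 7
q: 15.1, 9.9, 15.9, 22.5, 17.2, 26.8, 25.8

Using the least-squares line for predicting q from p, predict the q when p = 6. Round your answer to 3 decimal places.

n = 7, Σx = 28, Σy = 133.2, Σxy = 600, Σx² = 140
Sxx = Σx² − (Σx)²/n = 140 − 112 = 28
Sxy = Σxy − (Σx)(Σy)/n = 600 − 532.8 = 67.2
b = Sxy/Sxx = 67.2/28 = 2.4
a = ȳ − b·x̄ = 19.028571 − 2.4·4 = 9.428571
ŷ(6) = a + b·6 = 9.428571 + 2.4·6 = 23.828571

23.829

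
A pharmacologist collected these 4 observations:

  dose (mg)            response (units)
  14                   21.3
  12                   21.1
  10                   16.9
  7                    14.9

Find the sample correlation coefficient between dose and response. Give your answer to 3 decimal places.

n = 4, Σx = 43, Σy = 74.2, Σxy = 824.7, Σx² = 489, Σy² = 1406.52
Sxx = Σx² − (Σx)²/n = 489 − 462.25 = 26.75
Sxy = Σxy − (Σx)(Σy)/n = 824.7 − 797.65 = 27.05
Syy = Σy² − (Σy)²/n = 1406.52 − 1376.41 = 30.11
r = Sxy/√(Sxx·Syy) = 27.05/√(805.4425) = 27.05/28.380319 = 0.953125

0.953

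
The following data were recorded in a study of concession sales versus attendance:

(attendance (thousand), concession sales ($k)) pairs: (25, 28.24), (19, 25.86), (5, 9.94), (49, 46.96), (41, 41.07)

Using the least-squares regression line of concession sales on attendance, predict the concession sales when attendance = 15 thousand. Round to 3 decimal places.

n = 5, Σx = 139, Σy = 152.07, Σxy = 5231.95, Σx² = 5093
Sxx = Σx² − (Σx)²/n = 5093 − 3864.2 = 1228.8
Sxy = Σxy − (Σx)(Σy)/n = 5231.95 − 4227.546 = 1004.404
b = Sxy/Sxx = 1004.404/1228.8 = 0.817386
a = ȳ − b·x̄ = 30.414 − 0.817386·27.8 = 7.690667
ŷ(15) = a + b·15 = 7.690667 + 0.817386·15 = 19.951458

19.951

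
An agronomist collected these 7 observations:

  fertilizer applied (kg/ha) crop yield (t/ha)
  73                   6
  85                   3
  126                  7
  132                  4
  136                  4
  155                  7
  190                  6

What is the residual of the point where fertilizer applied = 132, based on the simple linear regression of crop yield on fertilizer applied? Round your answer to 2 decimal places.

-1.34

n = 7, Σx = 897, Σy = 37, Σxy = 4872, Σx² = 124475
Sxx = Σx² − (Σx)²/n = 124475 − 114944.142857 = 9530.857143
Sxy = Σxy − (Σx)(Σy)/n = 4872 − 4741.285714 = 130.714286
b = Sxy/Sxx = 130.714286/9530.857143 = 0.013715
a = ȳ − b·x̄ = 5.285714 − 0.013715·128.142857 = 3.528254
ŷ(132) = 3.528254 + 0.013715·132 = 5.338614
residual = y − ŷ = 4 − 5.338614 = -1.338614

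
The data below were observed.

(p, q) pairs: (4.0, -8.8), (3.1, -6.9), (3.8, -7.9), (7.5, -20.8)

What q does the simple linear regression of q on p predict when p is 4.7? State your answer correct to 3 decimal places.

-11.429

n = 4, Σx = 18.4, Σy = -44.4, Σxy = -242.61, Σx² = 96.3
Sxx = Σx² − (Σx)²/n = 96.3 − 84.64 = 11.66
Sxy = Σxy − (Σx)(Σy)/n = -242.61 − (-204.24) = -38.37
b = Sxy/Sxx = -38.37/11.66 = -3.290738
a = ȳ − b·x̄ = -11.1 − (-3.290738)·4.6 = 4.037393
ŷ(4.7) = a + b·4.7 = 4.037393 + (-3.290738)·4.7 = -11.429074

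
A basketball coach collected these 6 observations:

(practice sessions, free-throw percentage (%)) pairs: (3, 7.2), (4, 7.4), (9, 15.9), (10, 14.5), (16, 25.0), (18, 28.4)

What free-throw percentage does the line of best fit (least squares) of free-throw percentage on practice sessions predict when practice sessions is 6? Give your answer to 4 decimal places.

n = 6, Σx = 60, Σy = 98.4, Σxy = 1250.5, Σx² = 786
Sxx = Σx² − (Σx)²/n = 786 − 600 = 186
Sxy = Σxy − (Σx)(Σy)/n = 1250.5 − 984 = 266.5
b = Sxy/Sxx = 266.5/186 = 1.432796
a = ȳ − b·x̄ = 16.4 − 1.432796·10 = 2.072043
ŷ(6) = a + b·6 = 2.072043 + 1.432796·6 = 10.668817

10.6688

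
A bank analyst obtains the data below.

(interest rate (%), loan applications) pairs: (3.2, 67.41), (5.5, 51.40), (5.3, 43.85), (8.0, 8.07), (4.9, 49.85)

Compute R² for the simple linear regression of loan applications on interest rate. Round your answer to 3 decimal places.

n = 5, Σx = 26.9, Σy = 220.58, Σxy = 1039.642, Σx² = 156.59, Σy² = 11659.038
Sxx = Σx² − (Σx)²/n = 156.59 − 144.722 = 11.868
Sxy = Σxy − (Σx)(Σy)/n = 1039.642 − 1186.7204 = -147.0784
Syy = Σy² − (Σy)²/n = 11659.038 − 9731.10728 = 1927.93072
R² = Sxy²/(Sxx·Syy) = (-147.0784)²/(11.868·1927.93072) = 0.945429

0.945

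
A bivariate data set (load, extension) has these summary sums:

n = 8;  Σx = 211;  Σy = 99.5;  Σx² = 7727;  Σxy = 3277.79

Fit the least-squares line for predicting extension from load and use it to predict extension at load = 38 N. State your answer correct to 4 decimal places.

15.9514

Sxx = Σx² − (Σx)²/n = 7727 − 5565.125 = 2161.875
Sxy = Σxy − (Σx)(Σy)/n = 3277.79 − 2624.3125 = 653.4775
b = Sxy/Sxx = 653.4775/2161.875 = 0.302273
a = ȳ − b·x̄ = 12.4375 − 0.302273·26.375 = 4.465037
ŷ(38) = a + b·38 = 4.465037 + 0.302273·38 = 15.951429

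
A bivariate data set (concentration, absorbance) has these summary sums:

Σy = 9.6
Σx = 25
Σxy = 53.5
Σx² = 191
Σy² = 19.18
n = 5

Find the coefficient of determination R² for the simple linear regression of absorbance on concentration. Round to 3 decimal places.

0.613

Sxx = Σx² − (Σx)²/n = 191 − 125 = 66
Sxy = Σxy − (Σx)(Σy)/n = 53.5 − 48 = 5.5
Syy = Σy² − (Σy)²/n = 19.18 − 18.432 = 0.748
R² = Sxy²/(Sxx·Syy) = (5.5)²/(66·0.748) = 0.612745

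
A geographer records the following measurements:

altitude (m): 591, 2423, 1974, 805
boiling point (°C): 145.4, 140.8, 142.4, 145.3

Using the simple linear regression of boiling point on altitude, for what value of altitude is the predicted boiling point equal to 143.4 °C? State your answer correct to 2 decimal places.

1477.96

n = 4, Σx = 5793, Σy = 573.9, Σxy = 825153.9, Σx² = 10764911
Sxx = Σx² − (Σx)²/n = 10764911 − 8389712.25 = 2375198.75
Sxy = Σxy − (Σx)(Σy)/n = 825153.9 − 831150.675 = -5996.775
b = Sxy/Sxx = -5996.775/2375198.75 = -0.002525
a = ȳ − b·x̄ = 143.475 − (-0.002525)·1448.25 = 147.131464
Set a + b·x = 143.4: x = (143.4 − 147.131464) / (-0.002525) = 1477.955951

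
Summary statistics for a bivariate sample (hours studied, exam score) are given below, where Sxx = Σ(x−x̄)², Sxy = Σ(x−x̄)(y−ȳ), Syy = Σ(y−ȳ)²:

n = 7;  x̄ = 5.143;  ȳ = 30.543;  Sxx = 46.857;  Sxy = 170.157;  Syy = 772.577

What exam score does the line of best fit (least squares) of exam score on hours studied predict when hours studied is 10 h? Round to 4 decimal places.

48.1808

b = Sxy/Sxx = 170.157/46.857 = 3.631410
a = ȳ − b·x̄ = 30.543 − 3.631410·5.143 = 11.866656
ŷ(10) = a + b·10 = 11.866656 + 3.631410·10 = 48.180761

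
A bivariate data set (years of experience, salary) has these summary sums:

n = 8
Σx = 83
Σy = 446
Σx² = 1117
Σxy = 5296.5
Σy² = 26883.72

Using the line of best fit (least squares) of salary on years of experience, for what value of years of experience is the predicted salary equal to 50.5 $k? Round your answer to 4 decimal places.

8.3678

Sxx = Σx² − (Σx)²/n = 1117 − 861.125 = 255.875
Sxy = Σxy − (Σx)(Σy)/n = 5296.5 − 4627.25 = 669.25
b = Sxy/Sxx = 669.25/255.875 = 2.615535
a = ȳ − b·x̄ = 55.75 − 2.615535·10.375 = 28.613825
Set a + b·x = 50.5: x = (50.5 − 28.613825) / 2.615535 = 8.367762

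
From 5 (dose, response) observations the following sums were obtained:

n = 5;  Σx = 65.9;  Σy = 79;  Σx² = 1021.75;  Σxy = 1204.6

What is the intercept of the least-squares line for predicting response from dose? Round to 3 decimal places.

1.743

Sxx = Σx² − (Σx)²/n = 1021.75 − 868.562 = 153.188
Sxy = Σxy − (Σx)(Σy)/n = 1204.6 − 1041.22 = 163.38
b = Sxy/Sxx = 163.38/153.188 = 1.066533
a = ȳ − b·x̄ = 15.8 − 1.066533·13.18 = 1.743100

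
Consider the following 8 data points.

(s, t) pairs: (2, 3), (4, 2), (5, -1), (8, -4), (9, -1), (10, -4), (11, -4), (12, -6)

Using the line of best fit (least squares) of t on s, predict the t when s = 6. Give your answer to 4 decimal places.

-0.5438

n = 8, Σx = 61, Σy = -15, Σxy = -188, Σx² = 555
Sxx = Σx² − (Σx)²/n = 555 − 465.125 = 89.875
Sxy = Σxy − (Σx)(Σy)/n = -188 − (-114.375) = -73.625
b = Sxy/Sxx = -73.625/89.875 = -0.819193
a = ȳ − b·x̄ = -1.875 − (-0.819193)·7.625 = 4.371349
ŷ(6) = a + b·6 = 4.371349 + (-0.819193)·6 = -0.543811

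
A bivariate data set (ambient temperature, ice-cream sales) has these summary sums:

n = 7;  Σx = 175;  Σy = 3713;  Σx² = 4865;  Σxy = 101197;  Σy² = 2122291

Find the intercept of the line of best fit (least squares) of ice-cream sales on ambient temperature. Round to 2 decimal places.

Sxx = Σx² − (Σx)²/n = 4865 − 4375 = 490
Sxy = Σxy − (Σx)(Σy)/n = 101197 − 92825 = 8372
b = Sxy/Sxx = 8372/490 = 17.085714
a = ȳ − b·x̄ = 530.428571 − 17.085714·25 = 103.285714

103.29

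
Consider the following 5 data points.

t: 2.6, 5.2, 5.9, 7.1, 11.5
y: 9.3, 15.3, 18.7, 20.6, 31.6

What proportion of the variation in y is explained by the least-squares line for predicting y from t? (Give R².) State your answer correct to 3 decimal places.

n = 5, Σx = 32.3, Σy = 95.5, Σxy = 723.73, Σx² = 251.27, Σy² = 2093.19
Sxx = Σx² − (Σx)²/n = 251.27 − 208.658 = 42.612
Sxy = Σxy − (Σx)(Σy)/n = 723.73 − 616.93 = 106.8
Syy = Σy² − (Σy)²/n = 2093.19 − 1824.05 = 269.14
R² = Sxy²/(Sxx·Syy) = (106.8)²/(42.612·269.14) = 0.994563

0.995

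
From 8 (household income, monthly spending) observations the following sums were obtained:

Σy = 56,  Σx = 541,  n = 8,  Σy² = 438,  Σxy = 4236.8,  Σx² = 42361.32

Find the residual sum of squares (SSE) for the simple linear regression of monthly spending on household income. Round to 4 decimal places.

10.9735

Sxx = Σx² − (Σx)²/n = 42361.32 − 36585.125 = 5776.195
Sxy = Σxy − (Σx)(Σy)/n = 4236.8 − 3787 = 449.8
Syy = Σy² − (Σy)²/n = 438 − 392 = 46
b = Sxy/Sxx = 449.8/5776.195 = 0.077871
SSE = Syy − b·Sxy = 46 − 0.077871·449.8 = 10.973475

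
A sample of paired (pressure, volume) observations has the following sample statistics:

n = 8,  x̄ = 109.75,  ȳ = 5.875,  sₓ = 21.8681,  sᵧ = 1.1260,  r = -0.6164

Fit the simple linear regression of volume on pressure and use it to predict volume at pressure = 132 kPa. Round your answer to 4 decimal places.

b = r · sᵧ/sₓ = -0.6164 · 1.126/21.8681 = -0.031739
a = ȳ − b·x̄ = 5.875 − (-0.031739)·109.75 = 9.358329
ŷ(132) = a + b·132 = 9.358329 + (-0.031739)·132 = 5.168813

5.1688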